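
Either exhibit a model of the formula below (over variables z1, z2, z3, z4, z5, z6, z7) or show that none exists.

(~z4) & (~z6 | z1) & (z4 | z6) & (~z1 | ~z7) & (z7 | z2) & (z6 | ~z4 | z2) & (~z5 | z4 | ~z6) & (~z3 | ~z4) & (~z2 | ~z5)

The clause (~z4) is unit, so z4 = 0.
The clause (z6) is unit, so z6 = 1.
The clause (z1) is unit, so z1 = 1.
The clause (~z7) is unit, so z7 = 0.
The clause (z2) is unit, so z2 = 1.
The clause (~z5) is unit, so z5 = 0.
No clause remains; z3 is free.

z1: 1; z2: 1; z3: 1; z4: 0; z5: 0; z6: 1; z7: 0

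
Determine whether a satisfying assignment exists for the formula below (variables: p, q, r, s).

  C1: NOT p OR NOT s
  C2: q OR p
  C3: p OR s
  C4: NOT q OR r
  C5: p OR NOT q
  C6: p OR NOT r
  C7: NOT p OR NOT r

Suppose p = true.
(NOT s) alone gives s = false.
(NOT r) alone gives r = false.
(NOT q) alone gives q = false.
This assignment satisfies each clause.
A satisfying assignment: p=true; q=false; r=false; s=false.

Satisfiable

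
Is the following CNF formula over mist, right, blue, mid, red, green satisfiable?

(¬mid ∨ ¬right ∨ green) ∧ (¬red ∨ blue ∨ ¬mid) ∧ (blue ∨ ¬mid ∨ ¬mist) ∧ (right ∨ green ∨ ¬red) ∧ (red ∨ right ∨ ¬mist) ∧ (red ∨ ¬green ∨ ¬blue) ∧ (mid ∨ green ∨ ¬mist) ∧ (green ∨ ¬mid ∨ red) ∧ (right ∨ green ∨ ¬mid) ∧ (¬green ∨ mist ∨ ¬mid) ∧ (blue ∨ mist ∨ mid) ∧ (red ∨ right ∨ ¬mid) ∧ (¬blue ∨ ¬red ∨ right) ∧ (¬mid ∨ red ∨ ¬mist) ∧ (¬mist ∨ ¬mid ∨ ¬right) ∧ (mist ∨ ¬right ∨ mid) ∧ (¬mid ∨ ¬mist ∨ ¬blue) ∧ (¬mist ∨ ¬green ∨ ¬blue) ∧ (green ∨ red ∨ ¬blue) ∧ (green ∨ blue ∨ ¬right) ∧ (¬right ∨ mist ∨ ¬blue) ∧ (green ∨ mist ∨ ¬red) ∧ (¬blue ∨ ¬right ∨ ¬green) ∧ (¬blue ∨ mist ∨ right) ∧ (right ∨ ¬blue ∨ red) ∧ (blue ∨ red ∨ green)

Branch on mid: set mid = False.
Branch on green: set green = True.
Branch on red: set red = True.
Branch on blue: set blue = False.
The clause (mist) is unit, so mist = True.
All clauses hold; right can take either value.
A satisfying assignment: mist: True,  right: False,  blue: False,  mid: False,  red: True,  green: True.

Yes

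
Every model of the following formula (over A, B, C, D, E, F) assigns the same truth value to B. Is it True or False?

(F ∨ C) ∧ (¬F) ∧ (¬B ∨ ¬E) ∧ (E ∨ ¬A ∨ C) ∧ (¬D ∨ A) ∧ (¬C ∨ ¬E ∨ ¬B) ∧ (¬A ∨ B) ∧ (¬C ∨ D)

Suppose B = False.
Unit clause (¬F) forces F = False.
Unit clause (C) forces C = True.
Unit clause (¬A) forces A = False.
Unit clause (¬D) forces D = False.
But (D) is also a unit clause — contradiction.
So every satisfying assignment has B = True.

True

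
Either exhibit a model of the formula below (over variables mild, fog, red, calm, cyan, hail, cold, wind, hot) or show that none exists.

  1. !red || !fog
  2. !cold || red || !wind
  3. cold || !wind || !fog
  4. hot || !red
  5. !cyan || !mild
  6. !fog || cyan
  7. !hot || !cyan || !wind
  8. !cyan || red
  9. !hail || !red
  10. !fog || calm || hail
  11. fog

Unit clause (fog) forces fog = true.
Unit clause (!red) forces red = false.
Unit clause (cyan) forces cyan = true.
Now (!cyan) is unsatisfied and unit — conflict.

UNSATISFIABLE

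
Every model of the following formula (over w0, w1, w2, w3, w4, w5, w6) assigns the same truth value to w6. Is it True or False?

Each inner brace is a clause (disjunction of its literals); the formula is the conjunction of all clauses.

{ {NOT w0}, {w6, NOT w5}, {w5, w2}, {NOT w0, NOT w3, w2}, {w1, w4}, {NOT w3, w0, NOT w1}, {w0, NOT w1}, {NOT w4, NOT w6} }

Suppose w6 = true.
Unit clause (NOT w0) forces w0 = false.
Unit clause (NOT w1) forces w1 = false.
Unit clause (w4) forces w4 = true.
Now (NOT w4) is unsatisfied and unit — conflict.
So every satisfying assignment has w6 = False.

False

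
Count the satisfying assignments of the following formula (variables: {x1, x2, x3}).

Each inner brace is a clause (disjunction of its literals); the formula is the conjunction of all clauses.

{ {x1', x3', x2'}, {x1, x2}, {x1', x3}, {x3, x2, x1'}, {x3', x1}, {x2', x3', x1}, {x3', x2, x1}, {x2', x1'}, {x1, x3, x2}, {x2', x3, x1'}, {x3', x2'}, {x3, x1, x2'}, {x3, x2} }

1

There are 2^3 = 8 truth assignments over (x1, x2, x3).
Split on x2. With x2 = 1, the clauses containing x2 are satisfied and x2' drops from the rest; 0 of the 2^2 = 4 assignments to the other variables satisfy what remains.
With x2 = 0, by the same count on the reduced clause set, 1 assignment works.
Total: 0 + 1 = 1.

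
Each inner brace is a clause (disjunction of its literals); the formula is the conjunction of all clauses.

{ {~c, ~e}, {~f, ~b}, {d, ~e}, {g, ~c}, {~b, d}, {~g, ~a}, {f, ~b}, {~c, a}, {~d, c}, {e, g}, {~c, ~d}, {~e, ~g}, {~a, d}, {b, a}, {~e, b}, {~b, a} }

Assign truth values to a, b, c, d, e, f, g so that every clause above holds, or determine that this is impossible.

UNSATISFIABLE

Suppose c = 0.
Unit clause (~d) forces d = 0.
Unit clause (~e) forces e = 0.
Unit clause (~b) forces b = 0.
Unit clause (g) forces g = 1.
Unit clause (~a) forces a = 0.
Now (a) is unsatisfied and unit — conflict.
Undo c and try c = 1.
Unit clause (~e) forces e = 0.
Unit clause (g) forces g = 1.
Unit clause (~a) forces a = 0.
Now (a) is unsatisfied and unit — conflict.
Both values of c lead to a conflict.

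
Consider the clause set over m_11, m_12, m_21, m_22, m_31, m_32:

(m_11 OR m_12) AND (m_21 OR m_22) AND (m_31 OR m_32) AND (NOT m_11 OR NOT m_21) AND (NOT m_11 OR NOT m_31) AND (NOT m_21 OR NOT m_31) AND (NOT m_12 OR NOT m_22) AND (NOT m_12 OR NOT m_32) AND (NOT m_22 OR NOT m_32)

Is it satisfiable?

Case m_11 = true:
(NOT m_21) alone gives m_21 = false.
(m_22) alone gives m_22 = true.
(NOT m_31) alone gives m_31 = false.
(m_32) alone gives m_32 = true.
But (NOT m_32) is also a unit clause — contradiction.
Undo m_11 and try m_11 = false.
(m_12) alone gives m_12 = true.
(NOT m_22) alone gives m_22 = false.
(m_21) alone gives m_21 = true.
(NOT m_31) alone gives m_31 = false.
(m_32) alone gives m_32 = true.
But (NOT m_32) is also a unit clause — contradiction.
Neither m_11 = true nor m_11 = false works.
No assignment satisfies every clause.

No, unsatisfiable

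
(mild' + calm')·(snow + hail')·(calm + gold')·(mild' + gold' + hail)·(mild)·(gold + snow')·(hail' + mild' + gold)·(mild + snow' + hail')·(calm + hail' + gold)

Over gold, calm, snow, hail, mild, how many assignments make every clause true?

1

There are 2^5 = 32 truth assignments over (gold, calm, snow, hail, mild).
Split on mild. With mild = 1, the clauses containing mild are satisfied and mild' drops from the rest; 1 of the 2^4 = 16 assignments to the other variables satisfy what remains.
With mild = 0, by the same count on the reduced clause set, 0 assignments work.
(One model: gold=F, calm=F, snow=F, hail=F, mild=T.)
Total: 1 + 0 = 1.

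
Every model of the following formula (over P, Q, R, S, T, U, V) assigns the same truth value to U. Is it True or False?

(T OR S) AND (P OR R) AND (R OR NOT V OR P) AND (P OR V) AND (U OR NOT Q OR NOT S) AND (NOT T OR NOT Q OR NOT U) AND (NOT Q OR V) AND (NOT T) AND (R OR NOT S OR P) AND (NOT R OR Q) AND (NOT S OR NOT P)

Suppose U = false.
(NOT T) alone gives T = false.
(S) alone gives S = true.
(NOT Q) alone gives Q = false.
(NOT R) alone gives R = false.
(P) alone gives P = true.
But (NOT P) is also a unit clause — contradiction.
So every satisfying assignment has U = True.

True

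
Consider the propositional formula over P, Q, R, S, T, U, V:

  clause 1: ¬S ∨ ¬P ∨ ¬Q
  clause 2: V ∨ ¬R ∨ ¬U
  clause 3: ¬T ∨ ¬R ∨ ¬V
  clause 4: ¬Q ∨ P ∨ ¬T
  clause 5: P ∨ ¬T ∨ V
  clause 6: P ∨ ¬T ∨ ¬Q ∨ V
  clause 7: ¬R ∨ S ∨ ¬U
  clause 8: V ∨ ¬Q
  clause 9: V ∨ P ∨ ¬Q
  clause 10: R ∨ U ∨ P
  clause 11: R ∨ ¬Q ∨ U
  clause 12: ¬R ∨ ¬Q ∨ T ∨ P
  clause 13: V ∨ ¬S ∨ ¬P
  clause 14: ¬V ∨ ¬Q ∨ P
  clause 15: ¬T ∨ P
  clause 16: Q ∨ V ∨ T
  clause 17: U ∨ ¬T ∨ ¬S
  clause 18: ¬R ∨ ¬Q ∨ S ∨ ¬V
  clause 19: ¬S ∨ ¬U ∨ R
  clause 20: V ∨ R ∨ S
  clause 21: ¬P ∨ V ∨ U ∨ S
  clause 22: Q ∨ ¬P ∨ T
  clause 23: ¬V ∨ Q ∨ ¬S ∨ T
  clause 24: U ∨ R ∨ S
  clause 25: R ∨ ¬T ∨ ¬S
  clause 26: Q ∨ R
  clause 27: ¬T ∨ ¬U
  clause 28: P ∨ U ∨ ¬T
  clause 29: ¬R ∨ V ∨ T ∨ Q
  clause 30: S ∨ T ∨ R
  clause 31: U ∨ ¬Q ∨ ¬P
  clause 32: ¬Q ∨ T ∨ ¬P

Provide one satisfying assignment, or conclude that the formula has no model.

Try V = True.
Try T = False.
Try Q = False.
Unit clause (¬P) forces P = False.
Unit clause (¬S) forces S = False.
Unit clause (R) forces R = True.
Unit clause (¬U) forces U = False.
This assignment satisfies each clause.

P: False; Q: False; R: True; S: False; T: False; U: False; V: True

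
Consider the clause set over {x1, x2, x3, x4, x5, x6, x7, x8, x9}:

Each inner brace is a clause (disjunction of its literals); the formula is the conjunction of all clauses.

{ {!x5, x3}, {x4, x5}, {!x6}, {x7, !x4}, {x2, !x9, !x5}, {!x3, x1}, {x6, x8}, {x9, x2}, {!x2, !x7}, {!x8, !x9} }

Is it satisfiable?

Yes

From the singleton clause (!x6), x6 = false.
From the singleton clause (x8), x8 = true.
From the singleton clause (!x9), x9 = false.
From the singleton clause (x2), x2 = true.
From the singleton clause (!x7), x7 = false.
From the singleton clause (!x4), x4 = false.
From the singleton clause (x5), x5 = true.
From the singleton clause (x3), x3 = true.
From the singleton clause (x1), x1 = true.
All clauses are satisfied.
A satisfying assignment: x1=true,  x2=true,  x3=true,  x4=false,  x5=true,  x6=false,  x7=false,  x8=true,  x9=false.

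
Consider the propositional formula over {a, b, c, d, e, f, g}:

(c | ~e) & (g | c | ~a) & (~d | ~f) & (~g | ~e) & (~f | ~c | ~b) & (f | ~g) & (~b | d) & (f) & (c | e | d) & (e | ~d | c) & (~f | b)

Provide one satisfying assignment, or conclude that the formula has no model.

(f) alone gives f = 1.
(~d) alone gives d = 0.
(~b) alone gives b = 0.
That conflicts with the unit clause (b).

UNSATISFIABLE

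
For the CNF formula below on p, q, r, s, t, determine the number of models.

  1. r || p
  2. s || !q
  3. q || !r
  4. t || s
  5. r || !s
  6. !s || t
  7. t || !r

3

There are 2^5 = 32 truth assignments over (p, q, r, s, t).
Split on r. With r = true, the clauses containing r are satisfied and !r drops from the rest; 2 of the 2^4 = 16 assignments to the other variables satisfy what remains.
With r = false, by the same count on the reduced clause set, 1 assignment works.
Total: 2 + 1 = 3.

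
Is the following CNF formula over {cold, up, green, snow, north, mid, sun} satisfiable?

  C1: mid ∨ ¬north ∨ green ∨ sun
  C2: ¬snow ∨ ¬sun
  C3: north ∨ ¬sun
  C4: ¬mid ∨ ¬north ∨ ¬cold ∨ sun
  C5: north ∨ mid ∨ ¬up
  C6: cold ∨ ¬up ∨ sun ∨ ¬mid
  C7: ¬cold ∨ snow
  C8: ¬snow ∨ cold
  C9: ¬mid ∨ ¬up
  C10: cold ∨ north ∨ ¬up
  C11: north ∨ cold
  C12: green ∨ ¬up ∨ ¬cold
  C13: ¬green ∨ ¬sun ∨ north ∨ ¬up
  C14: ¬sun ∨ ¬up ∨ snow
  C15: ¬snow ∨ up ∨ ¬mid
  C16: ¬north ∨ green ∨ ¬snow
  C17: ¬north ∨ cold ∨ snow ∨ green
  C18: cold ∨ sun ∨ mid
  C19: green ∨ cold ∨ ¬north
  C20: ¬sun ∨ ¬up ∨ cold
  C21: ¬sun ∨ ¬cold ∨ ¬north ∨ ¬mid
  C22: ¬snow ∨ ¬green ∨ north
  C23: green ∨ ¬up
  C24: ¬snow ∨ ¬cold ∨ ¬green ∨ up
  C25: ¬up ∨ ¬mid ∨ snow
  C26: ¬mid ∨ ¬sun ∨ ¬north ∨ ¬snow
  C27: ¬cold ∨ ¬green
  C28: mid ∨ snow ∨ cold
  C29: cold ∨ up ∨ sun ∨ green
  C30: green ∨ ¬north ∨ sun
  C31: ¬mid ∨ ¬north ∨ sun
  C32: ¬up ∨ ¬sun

Case snow = True:
The clause (¬sun) is unit, so sun = False.
The clause (cold) is unit, so cold = True.
The clause (¬green) is unit, so green = False.
The clause (¬up) is unit, so up = False.
The clause (¬mid) is unit, so mid = False.
The clause (¬north) is unit, so north = False.
This assignment satisfies each clause.
A satisfying assignment: cold: True,  up: False,  green: False,  snow: True,  north: False,  mid: False,  sun: False.

Yes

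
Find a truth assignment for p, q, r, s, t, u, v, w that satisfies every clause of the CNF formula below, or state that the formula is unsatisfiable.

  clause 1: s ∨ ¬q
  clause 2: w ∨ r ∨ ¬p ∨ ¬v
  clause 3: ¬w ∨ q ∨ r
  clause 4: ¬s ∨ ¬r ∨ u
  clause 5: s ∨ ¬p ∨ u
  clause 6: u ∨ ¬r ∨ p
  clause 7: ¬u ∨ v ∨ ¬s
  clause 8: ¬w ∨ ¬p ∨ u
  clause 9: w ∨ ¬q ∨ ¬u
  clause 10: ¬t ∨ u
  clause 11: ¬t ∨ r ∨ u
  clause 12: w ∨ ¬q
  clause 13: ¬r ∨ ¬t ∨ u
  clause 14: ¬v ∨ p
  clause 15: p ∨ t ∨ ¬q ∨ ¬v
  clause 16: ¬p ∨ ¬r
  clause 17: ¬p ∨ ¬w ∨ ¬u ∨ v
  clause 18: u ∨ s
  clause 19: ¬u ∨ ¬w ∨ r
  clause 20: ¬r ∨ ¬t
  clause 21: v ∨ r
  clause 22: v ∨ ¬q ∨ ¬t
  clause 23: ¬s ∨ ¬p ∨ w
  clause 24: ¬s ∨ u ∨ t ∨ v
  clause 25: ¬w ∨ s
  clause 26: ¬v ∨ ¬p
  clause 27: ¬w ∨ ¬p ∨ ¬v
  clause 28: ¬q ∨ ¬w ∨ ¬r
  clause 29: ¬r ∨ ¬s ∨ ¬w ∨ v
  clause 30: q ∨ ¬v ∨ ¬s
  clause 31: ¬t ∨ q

p ↦ False, q ↦ False, r ↦ True, s ↦ False, t ↦ False, u ↦ True, v ↦ False, w ↦ False

Try s = False.
From the singleton clause (¬q), q = False.
From the singleton clause (u), u = True.
From the singleton clause (¬w), w = False.
From the singleton clause (¬t), t = False.
Try v = False.
From the singleton clause (r), r = True.
From the singleton clause (¬p), p = False.
All clauses are satisfied.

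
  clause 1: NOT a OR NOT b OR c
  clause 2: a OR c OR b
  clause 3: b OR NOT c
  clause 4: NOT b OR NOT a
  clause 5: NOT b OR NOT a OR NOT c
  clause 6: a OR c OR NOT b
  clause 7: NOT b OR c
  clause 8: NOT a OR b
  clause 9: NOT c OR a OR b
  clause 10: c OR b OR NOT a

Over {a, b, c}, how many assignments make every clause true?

1

There are 2^3 = 8 truth assignments over (a, b, c).
Split on b. With b = true, the clauses containing b are satisfied and NOT b drops from the rest; 1 of the 2^2 = 4 assignments to the other variables satisfy what remains.
With b = false, by the same count on the reduced clause set, 0 assignments work.
(One model: a=F, b=T, c=T.)
Total: 1 + 0 = 1.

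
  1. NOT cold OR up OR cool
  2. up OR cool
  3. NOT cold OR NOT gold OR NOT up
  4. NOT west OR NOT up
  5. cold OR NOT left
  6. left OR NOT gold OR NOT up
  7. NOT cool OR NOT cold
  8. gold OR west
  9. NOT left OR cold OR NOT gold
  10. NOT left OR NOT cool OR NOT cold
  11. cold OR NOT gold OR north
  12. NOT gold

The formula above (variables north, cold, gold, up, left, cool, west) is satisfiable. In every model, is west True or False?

True

Suppose west = false.
The clause (gold) is unit, so gold = true.
Now (NOT gold) is unsatisfied and unit — conflict.
So every satisfying assignment has west = True.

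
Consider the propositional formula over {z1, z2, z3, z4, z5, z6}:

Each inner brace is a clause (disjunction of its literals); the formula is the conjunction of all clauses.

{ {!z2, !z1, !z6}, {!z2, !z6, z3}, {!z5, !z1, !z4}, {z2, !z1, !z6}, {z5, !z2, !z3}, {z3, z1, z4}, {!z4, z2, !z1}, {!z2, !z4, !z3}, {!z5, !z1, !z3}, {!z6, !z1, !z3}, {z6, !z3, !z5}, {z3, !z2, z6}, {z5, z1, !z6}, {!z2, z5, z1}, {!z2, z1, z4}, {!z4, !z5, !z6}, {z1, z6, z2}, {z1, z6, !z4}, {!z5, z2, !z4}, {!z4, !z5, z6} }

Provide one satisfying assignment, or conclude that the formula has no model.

z1 ↦ true; z2 ↦ false; z3 ↦ false; z4 ↦ false; z5 ↦ false; z6 ↦ false

Branch on z2: set z2 = false.
Branch on z1: set z1 = true.
The clause (!z6) is unit, so z6 = false.
The clause (!z4) is unit, so z4 = false.
Branch on z5: set z5 = false.
All clauses hold; z3 can take either value.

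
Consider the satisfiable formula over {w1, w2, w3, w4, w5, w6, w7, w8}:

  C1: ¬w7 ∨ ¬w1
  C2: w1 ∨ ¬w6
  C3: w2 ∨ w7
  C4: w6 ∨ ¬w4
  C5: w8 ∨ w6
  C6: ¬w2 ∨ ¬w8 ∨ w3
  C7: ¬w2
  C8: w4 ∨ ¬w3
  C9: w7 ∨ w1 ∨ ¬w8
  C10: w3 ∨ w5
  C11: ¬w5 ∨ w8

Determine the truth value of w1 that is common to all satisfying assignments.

Suppose w1 = True.
The clause (¬w7) is unit, so w7 = False.
The clause (w2) is unit, so w2 = True.
Now (¬w2) is unsatisfied and unit — conflict.
So every satisfying assignment has w1 = False.

False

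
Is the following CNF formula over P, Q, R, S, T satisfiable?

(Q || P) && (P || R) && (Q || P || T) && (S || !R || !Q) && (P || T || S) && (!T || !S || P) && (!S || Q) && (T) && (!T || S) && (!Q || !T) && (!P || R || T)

(T) alone gives T = true.
(S) alone gives S = true.
(P) alone gives P = true.
(Q) alone gives Q = true.
But (!Q) is also a unit clause — contradiction.
No assignment satisfies every clause.

No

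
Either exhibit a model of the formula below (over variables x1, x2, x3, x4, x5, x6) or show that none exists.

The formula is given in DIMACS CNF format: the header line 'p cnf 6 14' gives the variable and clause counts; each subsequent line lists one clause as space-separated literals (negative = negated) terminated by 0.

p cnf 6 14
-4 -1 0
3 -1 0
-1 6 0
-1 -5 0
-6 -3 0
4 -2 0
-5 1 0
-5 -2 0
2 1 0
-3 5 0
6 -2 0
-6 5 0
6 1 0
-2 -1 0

Try x4 = False.
The clause (¬x2) is unit, so x2 = False.
The clause (x1) is unit, so x1 = True.
The clause (x3) is unit, so x3 = True.
The clause (x6) is unit, so x6 = True.
But (¬x6) is also a unit clause — contradiction.
Backtrack on x4: now try x4 = True.
The clause (¬x1) is unit, so x1 = False.
The clause (¬x5) is unit, so x5 = False.
The clause (x2) is unit, so x2 = True.
The clause (¬x3) is unit, so x3 = False.
The clause (x6) is unit, so x6 = True.
But (¬x6) is also a unit clause — contradiction.
Either choice for x4 ends in contradiction.

UNSATISFIABLE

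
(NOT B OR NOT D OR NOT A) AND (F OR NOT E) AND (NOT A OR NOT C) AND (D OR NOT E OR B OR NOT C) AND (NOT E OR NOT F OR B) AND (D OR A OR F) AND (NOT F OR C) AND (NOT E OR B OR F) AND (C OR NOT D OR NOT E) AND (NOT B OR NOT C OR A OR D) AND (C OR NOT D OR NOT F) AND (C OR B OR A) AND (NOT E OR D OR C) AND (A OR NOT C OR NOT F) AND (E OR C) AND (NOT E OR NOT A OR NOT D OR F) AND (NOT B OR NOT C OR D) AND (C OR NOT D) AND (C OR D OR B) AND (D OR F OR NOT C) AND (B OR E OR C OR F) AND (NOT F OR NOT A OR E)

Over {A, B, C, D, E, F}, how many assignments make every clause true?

2

There are 2^6 = 64 truth assignments over (A, B, C, D, E, F).
Split on B. With B = true, the clauses containing B are satisfied and NOT B drops from the rest; 1 of the 2^5 = 32 assignments to the other variables satisfy what remains.
With B = false, by the same count on the reduced clause set, 1 assignment works.
(One model: A=F, B=F, C=T, D=T, E=F, F=F.)
Total: 1 + 1 = 2.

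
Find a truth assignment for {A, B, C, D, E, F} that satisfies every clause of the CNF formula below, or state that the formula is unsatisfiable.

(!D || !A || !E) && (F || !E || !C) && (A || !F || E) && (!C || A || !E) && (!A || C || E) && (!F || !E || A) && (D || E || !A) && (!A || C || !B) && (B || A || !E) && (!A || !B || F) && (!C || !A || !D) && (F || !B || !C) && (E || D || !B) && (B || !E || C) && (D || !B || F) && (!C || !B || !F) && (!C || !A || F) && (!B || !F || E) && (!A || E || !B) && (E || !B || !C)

Try D = false.
Try E = false.
(!A) alone gives A = false.
(!F) alone gives F = false.
(!B) alone gives B = false.
Every clause is now satisfied; C is unconstrained.

A=false; B=false; C=true; D=false; E=false; F=false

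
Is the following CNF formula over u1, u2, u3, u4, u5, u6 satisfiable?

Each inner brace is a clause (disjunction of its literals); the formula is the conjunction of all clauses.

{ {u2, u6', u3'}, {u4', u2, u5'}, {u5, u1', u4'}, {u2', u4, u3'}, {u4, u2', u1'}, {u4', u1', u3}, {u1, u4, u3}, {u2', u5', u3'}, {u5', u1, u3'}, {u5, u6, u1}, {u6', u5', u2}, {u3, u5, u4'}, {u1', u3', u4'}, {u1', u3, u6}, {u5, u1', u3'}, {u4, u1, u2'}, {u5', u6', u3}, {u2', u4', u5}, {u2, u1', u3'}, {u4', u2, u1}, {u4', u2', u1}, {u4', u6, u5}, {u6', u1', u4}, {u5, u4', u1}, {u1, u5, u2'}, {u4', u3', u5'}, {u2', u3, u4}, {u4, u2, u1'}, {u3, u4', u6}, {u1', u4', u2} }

No

Suppose u2 = 1.
Suppose u4 = 1.
The clause (u5) is unit, so u5 = 1.
The clause (u3') is unit, so u3 = 0.
The clause (u1') is unit, so u1 = 0.
But (u1) is also a unit clause — contradiction.
Backtrack on u4: now try u4 = 0.
The clause (u3') is unit, so u3 = 0.
But (u3) is also a unit clause — contradiction.
Neither u4 = 1 nor u4 = 0 works.
Backtrack on u2: now try u2 = 0.
Suppose u6 = 0.
Suppose u4 = 0.
The clause (u1') is unit, so u1 = 0.
The clause (u3) is unit, so u3 = 1.
The clause (u5') is unit, so u5 = 0.
But (u5) is also a unit clause — contradiction.
Backtrack on u4: now try u4 = 1.
The clause (u5') is unit, so u5 = 0.
But (u5) is also a unit clause — contradiction.
Neither u4 = 1 nor u4 = 0 works.
Backtrack on u6: now try u6 = 1.
The clause (u3') is unit, so u3 = 0.
The clause (u5') is unit, so u5 = 0.
The clause (u4') is unit, so u4 = 0.
The clause (u1) is unit, so u1 = 1.
But (u1') is also a unit clause — contradiction.
Neither u6 = 1 nor u6 = 0 works.
Neither u2 = 1 nor u2 = 0 works.
No assignment satisfies every clause.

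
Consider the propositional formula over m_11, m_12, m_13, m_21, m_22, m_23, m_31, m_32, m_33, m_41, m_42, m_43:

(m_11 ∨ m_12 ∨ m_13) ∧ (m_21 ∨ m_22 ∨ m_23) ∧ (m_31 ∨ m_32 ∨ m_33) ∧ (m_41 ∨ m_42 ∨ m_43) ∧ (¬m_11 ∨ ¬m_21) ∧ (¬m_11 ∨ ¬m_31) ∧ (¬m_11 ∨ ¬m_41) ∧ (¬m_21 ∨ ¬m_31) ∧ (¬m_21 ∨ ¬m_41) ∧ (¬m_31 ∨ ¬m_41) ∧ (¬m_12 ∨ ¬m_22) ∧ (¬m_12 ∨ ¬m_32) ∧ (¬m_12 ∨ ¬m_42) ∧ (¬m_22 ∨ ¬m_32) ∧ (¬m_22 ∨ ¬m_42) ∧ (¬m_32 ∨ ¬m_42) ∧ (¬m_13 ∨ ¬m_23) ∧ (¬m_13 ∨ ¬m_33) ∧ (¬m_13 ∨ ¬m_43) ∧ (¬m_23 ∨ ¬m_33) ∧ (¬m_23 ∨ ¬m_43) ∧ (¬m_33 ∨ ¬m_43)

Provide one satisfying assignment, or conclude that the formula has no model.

UNSATISFIABLE

Suppose m_11 = False.
Suppose m_12 = True.
From the singleton clause (¬m_22), m_22 = False.
From the singleton clause (¬m_32), m_32 = False.
From the singleton clause (¬m_42), m_42 = False.
Suppose m_21 = True.
From the singleton clause (¬m_31), m_31 = False.
From the singleton clause (m_33), m_33 = True.
From the singleton clause (¬m_41), m_41 = False.
From the singleton clause (m_43), m_43 = True.
Now (¬m_43) is unsatisfied and unit — conflict.
Backtrack on m_21: now try m_21 = False.
From the singleton clause (m_23), m_23 = True.
From the singleton clause (¬m_13), m_13 = False.
From the singleton clause (¬m_33), m_33 = False.
From the singleton clause (m_31), m_31 = True.
From the singleton clause (¬m_41), m_41 = False.
From the singleton clause (m_43), m_43 = True.
Now (¬m_43) is unsatisfied and unit — conflict.
Both values of m_21 lead to a conflict.
Backtrack on m_12: now try m_12 = False.
From the singleton clause (m_13), m_13 = True.
From the singleton clause (¬m_23), m_23 = False.
From the singleton clause (¬m_33), m_33 = False.
From the singleton clause (¬m_43), m_43 = False.
Suppose m_21 = True.
From the singleton clause (¬m_31), m_31 = False.
From the singleton clause (m_32), m_32 = True.
From the singleton clause (¬m_41), m_41 = False.
From the singleton clause (m_42), m_42 = True.
Now (¬m_42) is unsatisfied and unit — conflict.
Backtrack on m_21: now try m_21 = False.
From the singleton clause (m_22), m_22 = True.
From the singleton clause (¬m_32), m_32 = False.
From the singleton clause (m_31), m_31 = True.
From the singleton clause (¬m_41), m_41 = False.
From the singleton clause (m_42), m_42 = True.
Now (¬m_42) is unsatisfied and unit — conflict.
Both values of m_21 lead to a conflict.
Both values of m_12 lead to a conflict.
Backtrack on m_11: now try m_11 = True.
From the singleton clause (¬m_21), m_21 = False.
From the singleton clause (¬m_31), m_31 = False.
From the singleton clause (¬m_41), m_41 = False.
Suppose m_22 = True.
From the singleton clause (¬m_12), m_12 = False.
From the singleton clause (¬m_32), m_32 = False.
From the singleton clause (m_33), m_33 = True.
From the singleton clause (¬m_42), m_42 = False.
From the singleton clause (m_43), m_43 = True.
Now (¬m_43) is unsatisfied and unit — conflict.
Backtrack on m_22: now try m_22 = False.
From the singleton clause (m_23), m_23 = True.
From the singleton clause (¬m_13), m_13 = False.
From the singleton clause (¬m_33), m_33 = False.
From the singleton clause (m_32), m_32 = True.
From the singleton clause (¬m_12), m_12 = False.
From the singleton clause (¬m_42), m_42 = False.
From the singleton clause (m_43), m_43 = True.
Now (¬m_43) is unsatisfied and unit — conflict.
Both values of m_22 lead to a conflict.
Both values of m_11 lead to a conflict.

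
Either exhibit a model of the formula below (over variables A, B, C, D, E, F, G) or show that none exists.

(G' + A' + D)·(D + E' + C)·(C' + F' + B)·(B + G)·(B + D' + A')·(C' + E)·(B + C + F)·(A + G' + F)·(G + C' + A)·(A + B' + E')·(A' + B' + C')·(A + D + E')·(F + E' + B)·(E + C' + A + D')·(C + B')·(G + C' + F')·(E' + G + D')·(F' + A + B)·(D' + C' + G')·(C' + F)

UNSATISFIABLE

Branch on B: set B = 1.
(C) alone gives C = 1.
(E) alone gives E = 1.
(A) alone gives A = 1.
Now (A') is unsatisfied and unit — conflict.
Undo B and try B = 0.
(G) alone gives G = 1.
Branch on A: set A = 0.
(F) alone gives F = 1.
Now (F') is unsatisfied and unit — conflict.
Undo A and try A = 1.
(D) alone gives D = 1.
Now (D') is unsatisfied and unit — conflict.
Either choice for A ends in contradiction.
Either choice for B ends in contradiction.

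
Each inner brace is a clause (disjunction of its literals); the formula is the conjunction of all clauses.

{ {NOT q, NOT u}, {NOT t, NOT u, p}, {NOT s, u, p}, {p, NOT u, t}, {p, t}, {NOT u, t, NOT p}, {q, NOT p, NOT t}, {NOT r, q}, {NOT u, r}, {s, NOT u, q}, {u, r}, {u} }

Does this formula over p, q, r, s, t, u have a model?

No, unsatisfiable

Unit clause (u) forces u = true.
Unit clause (NOT q) forces q = false.
Unit clause (NOT r) forces r = false.
That conflicts with the unit clause (r).
No assignment satisfies every clause.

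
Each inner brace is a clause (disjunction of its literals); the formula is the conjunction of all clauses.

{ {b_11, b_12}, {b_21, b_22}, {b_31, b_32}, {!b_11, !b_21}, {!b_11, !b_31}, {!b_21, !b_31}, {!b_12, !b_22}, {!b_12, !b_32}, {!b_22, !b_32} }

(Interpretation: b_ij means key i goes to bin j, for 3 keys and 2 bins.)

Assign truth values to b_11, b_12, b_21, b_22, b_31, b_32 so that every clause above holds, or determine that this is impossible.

Branch on b_11: set b_11 = true.
The clause (!b_21) is unit, so b_21 = false.
The clause (b_22) is unit, so b_22 = true.
The clause (!b_31) is unit, so b_31 = false.
The clause (b_32) is unit, so b_32 = true.
Now (!b_32) is unsatisfied and unit — conflict.
Backtrack on b_11: now try b_11 = false.
The clause (b_12) is unit, so b_12 = true.
The clause (!b_22) is unit, so b_22 = false.
The clause (b_21) is unit, so b_21 = true.
The clause (!b_31) is unit, so b_31 = false.
The clause (b_32) is unit, so b_32 = true.
Now (!b_32) is unsatisfied and unit — conflict.
Either choice for b_11 ends in contradiction.

UNSATISFIABLE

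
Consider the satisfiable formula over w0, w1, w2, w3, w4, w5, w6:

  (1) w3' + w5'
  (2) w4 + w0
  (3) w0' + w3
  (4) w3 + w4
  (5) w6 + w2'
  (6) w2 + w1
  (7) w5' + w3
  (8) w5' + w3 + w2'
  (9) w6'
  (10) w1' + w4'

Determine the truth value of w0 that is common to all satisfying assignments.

True

Suppose w0 = 0.
Unit clause (w4) forces w4 = 1.
Unit clause (w6') forces w6 = 0.
Unit clause (w2') forces w2 = 0.
Unit clause (w1) forces w1 = 1.
But (w1') is also a unit clause — contradiction.
So every satisfying assignment has w0 = True.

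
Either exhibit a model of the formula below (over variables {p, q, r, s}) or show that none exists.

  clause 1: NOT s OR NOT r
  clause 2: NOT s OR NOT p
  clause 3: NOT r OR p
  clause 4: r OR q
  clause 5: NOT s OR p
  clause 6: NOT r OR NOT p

p: false,  q: true,  r: false,  s: false

Suppose s = false.
Suppose r = false.
From the singleton clause (q), q = true.
No clause remains; p is free.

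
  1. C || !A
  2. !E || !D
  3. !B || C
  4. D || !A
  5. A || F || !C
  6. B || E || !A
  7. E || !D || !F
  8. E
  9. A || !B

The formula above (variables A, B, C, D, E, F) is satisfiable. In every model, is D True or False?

False

Suppose D = true.
(!E) alone gives E = false.
Now (E) is unsatisfied and unit — conflict.
So every satisfying assignment has D = False.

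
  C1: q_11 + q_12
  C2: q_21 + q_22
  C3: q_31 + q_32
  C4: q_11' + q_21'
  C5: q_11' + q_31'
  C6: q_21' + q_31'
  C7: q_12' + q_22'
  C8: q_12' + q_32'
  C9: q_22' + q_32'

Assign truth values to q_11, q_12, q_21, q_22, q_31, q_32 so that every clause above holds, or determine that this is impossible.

UNSATISFIABLE

Branch on q_11: set q_11 = 1.
The clause (q_21') is unit, so q_21 = 0.
The clause (q_22) is unit, so q_22 = 1.
The clause (q_31') is unit, so q_31 = 0.
The clause (q_32) is unit, so q_32 = 1.
But (q_32') is also a unit clause — contradiction.
Undo q_11 and try q_11 = 0.
The clause (q_12) is unit, so q_12 = 1.
The clause (q_22') is unit, so q_22 = 0.
The clause (q_21) is unit, so q_21 = 1.
The clause (q_31') is unit, so q_31 = 0.
The clause (q_32) is unit, so q_32 = 1.
But (q_32') is also a unit clause — contradiction.
Either choice for q_11 ends in contradiction.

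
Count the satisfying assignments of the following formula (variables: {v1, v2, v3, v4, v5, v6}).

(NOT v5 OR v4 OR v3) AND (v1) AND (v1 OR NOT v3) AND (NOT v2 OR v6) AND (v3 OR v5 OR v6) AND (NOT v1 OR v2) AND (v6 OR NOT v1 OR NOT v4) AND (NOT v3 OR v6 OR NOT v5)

7

There are 2^6 = 64 truth assignments over (v1, v2, v3, v4, v5, v6).
Split on v5. With v5 = true, the clauses containing v5 are satisfied and NOT v5 drops from the rest; 3 of the 2^5 = 32 assignments to the other variables satisfy what remains.
With v5 = false, by the same count on the reduced clause set, 4 assignments work.
(One model: v1=T, v2=T, v3=F, v4=F, v5=F, v6=T.)
Total: 3 + 4 = 7.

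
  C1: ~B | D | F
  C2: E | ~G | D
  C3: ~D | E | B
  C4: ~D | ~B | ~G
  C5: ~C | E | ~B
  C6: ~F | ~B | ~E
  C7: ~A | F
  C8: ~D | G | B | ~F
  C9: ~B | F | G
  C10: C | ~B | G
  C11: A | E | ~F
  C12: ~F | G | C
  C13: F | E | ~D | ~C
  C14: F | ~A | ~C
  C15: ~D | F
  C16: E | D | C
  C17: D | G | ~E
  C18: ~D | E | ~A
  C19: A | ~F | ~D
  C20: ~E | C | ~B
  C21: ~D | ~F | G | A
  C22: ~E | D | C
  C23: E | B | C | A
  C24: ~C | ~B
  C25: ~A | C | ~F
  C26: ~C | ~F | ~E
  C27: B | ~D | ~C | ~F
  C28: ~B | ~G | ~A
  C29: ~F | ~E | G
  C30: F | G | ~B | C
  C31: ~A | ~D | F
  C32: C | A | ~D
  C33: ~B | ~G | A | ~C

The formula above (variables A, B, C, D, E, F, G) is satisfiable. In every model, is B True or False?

False

Suppose B = 1.
(~C) alone gives C = 0.
(G) alone gives G = 1.
(~D) alone gives D = 0.
(F) alone gives F = 1.
(E) alone gives E = 1.
Now (~E) is unsatisfied and unit — conflict.
So every satisfying assignment has B = False.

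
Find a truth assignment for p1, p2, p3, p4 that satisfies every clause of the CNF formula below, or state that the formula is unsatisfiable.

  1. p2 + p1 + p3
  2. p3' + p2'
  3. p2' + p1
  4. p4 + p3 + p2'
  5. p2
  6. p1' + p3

UNSATISFIABLE

Unit clause (p2) forces p2 = 1.
Unit clause (p3') forces p3 = 0.
Unit clause (p1) forces p1 = 1.
Now (p1') is unsatisfied and unit — conflict.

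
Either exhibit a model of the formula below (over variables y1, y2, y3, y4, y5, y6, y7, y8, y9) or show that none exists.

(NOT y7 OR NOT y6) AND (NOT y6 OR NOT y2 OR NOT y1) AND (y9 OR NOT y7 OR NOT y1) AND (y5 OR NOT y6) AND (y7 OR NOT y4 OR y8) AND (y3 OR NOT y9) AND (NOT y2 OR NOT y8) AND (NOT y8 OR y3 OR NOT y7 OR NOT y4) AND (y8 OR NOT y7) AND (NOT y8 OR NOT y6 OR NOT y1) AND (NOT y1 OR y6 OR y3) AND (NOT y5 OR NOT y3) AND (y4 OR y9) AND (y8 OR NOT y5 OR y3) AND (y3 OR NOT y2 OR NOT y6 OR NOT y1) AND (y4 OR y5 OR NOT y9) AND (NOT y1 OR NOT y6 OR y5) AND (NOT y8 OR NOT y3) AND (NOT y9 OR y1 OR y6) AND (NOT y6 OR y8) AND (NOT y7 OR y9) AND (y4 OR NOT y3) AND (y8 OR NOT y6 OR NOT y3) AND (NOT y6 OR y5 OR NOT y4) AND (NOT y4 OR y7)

Suppose y7 = false.
(NOT y4) alone gives y4 = false.
(y9) alone gives y9 = true.
(y3) alone gives y3 = true.
Now (NOT y3) is unsatisfied and unit — conflict.
That branch fails; take y7 = true instead.
(NOT y6) alone gives y6 = false.
(y8) alone gives y8 = true.
(NOT y2) alone gives y2 = false.
(NOT y3) alone gives y3 = false.
(NOT y9) alone gives y9 = false.
Now (y9) is unsatisfied and unit — conflict.
Neither y7 = true nor y7 = false works.

UNSATISFIABLE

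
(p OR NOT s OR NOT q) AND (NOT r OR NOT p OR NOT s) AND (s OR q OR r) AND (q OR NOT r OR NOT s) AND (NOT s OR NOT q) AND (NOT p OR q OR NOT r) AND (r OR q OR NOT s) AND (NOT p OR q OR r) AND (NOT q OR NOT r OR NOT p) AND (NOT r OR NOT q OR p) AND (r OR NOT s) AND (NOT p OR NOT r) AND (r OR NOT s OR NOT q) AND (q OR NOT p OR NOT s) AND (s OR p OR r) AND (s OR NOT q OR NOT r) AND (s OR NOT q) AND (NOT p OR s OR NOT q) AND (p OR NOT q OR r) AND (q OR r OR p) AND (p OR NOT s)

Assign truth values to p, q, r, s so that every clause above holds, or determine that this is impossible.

Suppose s = false.
From the singleton clause (NOT q), q = false.
From the singleton clause (r), r = true.
From the singleton clause (NOT p), p = false.
All clauses are satisfied.

p=false; q=false; r=true; s=false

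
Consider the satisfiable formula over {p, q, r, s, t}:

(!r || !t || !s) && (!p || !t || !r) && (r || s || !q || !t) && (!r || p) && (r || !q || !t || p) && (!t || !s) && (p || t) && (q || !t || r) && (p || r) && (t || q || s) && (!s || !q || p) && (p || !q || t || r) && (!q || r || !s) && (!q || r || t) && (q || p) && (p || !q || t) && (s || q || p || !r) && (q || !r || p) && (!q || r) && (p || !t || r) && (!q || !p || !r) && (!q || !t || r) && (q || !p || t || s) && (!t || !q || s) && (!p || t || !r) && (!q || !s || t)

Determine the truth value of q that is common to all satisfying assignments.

False

Suppose q = true.
(r) alone gives r = true.
(p) alone gives p = true.
But (!p) is also a unit clause — contradiction.
So every satisfying assignment has q = False.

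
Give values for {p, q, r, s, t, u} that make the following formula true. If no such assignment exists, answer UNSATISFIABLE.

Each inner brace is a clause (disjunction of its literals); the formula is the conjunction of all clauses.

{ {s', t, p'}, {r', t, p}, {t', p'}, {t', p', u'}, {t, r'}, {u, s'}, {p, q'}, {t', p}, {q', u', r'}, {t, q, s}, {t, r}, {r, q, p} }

UNSATISFIABLE

Case t = 0:
The clause (r') is unit, so r = 0.
That conflicts with the unit clause (r).
That branch fails; take t = 1 instead.
The clause (p') is unit, so p = 0.
That conflicts with the unit clause (p).
Either choice for t ends in contradiction.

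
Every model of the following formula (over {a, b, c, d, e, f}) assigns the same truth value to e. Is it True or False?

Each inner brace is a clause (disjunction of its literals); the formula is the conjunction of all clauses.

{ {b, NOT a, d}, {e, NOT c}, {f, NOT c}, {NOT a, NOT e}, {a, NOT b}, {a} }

False

Suppose e = true.
The clause (NOT a) is unit, so a = false.
But (a) is also a unit clause — contradiction.
So every satisfying assignment has e = False.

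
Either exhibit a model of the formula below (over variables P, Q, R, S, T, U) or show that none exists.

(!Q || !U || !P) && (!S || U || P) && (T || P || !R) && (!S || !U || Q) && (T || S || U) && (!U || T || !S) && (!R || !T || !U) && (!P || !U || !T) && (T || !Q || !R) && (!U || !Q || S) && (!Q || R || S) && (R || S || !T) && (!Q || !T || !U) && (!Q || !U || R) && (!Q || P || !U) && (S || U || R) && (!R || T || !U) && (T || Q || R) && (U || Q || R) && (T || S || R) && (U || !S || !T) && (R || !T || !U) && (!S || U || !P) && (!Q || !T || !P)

Suppose Q = true.
Suppose U = false.
Suppose S = false.
The clause (T) is unit, so T = true.
The clause (R) is unit, so R = true.
The clause (!P) is unit, so P = false.
This assignment satisfies each clause.

P ↦ false, Q ↦ true, R ↦ true, S ↦ false, T ↦ true, U ↦ false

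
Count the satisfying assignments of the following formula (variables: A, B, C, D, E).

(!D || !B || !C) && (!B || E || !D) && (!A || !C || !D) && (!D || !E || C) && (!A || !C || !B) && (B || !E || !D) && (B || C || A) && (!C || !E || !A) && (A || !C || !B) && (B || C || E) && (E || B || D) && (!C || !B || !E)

7

There are 2^5 = 32 truth assignments over (A, B, C, D, E).
Split on A. With A = true, the clauses containing A are satisfied and !A drops from the rest; 3 of the 2^4 = 16 assignments to the other variables satisfy what remains.
With A = false, by the same count on the reduced clause set, 4 assignments work.
Total: 3 + 4 = 7.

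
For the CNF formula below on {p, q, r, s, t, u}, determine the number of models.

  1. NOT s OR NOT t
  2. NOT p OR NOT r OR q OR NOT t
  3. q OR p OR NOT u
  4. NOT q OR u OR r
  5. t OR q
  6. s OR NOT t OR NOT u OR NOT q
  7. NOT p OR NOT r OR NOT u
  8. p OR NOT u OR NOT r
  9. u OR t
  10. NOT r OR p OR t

There are 2^6 = 64 truth assignments over (p, q, r, s, t, u).
Split on u. With u = true, the clauses containing u are satisfied and NOT u drops from the rest; 5 of the 2^5 = 32 assignments to the other variables satisfy what remains.
With u = false, by the same count on the reduced clause set, 5 assignments work.
(One model: p=F, q=F, r=F, s=F, t=T, u=F.)
Total: 5 + 5 = 10.

10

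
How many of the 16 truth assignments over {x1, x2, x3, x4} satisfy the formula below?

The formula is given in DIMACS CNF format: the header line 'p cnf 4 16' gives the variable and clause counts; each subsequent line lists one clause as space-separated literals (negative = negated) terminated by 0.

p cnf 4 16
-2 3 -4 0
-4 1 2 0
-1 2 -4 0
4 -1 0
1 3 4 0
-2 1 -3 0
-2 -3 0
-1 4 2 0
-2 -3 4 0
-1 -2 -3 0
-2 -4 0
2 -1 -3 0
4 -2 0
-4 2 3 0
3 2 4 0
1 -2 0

1

There are 2^4 = 16 truth assignments over (x1, x2, x3, x4).
Check each against the 16 clauses (columns in the order x1, x2, x3, x4):
  F F F F  ✗ fails (x1 ∨ x3 ∨ x4)
  F F F T  ✗ fails (¬x4 ∨ x1 ∨ x2)
  F F T F  ✓ satisfies all
  F F T T  ✗ fails (¬x4 ∨ x1 ∨ x2)
  F T F F  ✗ fails (x1 ∨ x3 ∨ x4)
  F T F T  ✗ fails (¬x2 ∨ x3 ∨ ¬x4)
  F T T F  ✗ fails (¬x2 ∨ x1 ∨ ¬x3)
  F T T T  ✗ fails (¬x2 ∨ x1 ∨ ¬x3)
  T F F F  ✗ fails (x4 ∨ ¬x1)
  T F F T  ✗ fails (¬x1 ∨ x2 ∨ ¬x4)
  T F T F  ✗ fails (x4 ∨ ¬x1)
  T F T T  ✗ fails (¬x1 ∨ x2 ∨ ¬x4)
  T T F F  ✗ fails (x4 ∨ ¬x1)
  T T F T  ✗ fails (¬x2 ∨ x3 ∨ ¬x4)
  T T T F  ✗ fails (x4 ∨ ¬x1)
  T T T T  ✗ fails (¬x2 ∨ ¬x3)
1 of the 16 rows is a model.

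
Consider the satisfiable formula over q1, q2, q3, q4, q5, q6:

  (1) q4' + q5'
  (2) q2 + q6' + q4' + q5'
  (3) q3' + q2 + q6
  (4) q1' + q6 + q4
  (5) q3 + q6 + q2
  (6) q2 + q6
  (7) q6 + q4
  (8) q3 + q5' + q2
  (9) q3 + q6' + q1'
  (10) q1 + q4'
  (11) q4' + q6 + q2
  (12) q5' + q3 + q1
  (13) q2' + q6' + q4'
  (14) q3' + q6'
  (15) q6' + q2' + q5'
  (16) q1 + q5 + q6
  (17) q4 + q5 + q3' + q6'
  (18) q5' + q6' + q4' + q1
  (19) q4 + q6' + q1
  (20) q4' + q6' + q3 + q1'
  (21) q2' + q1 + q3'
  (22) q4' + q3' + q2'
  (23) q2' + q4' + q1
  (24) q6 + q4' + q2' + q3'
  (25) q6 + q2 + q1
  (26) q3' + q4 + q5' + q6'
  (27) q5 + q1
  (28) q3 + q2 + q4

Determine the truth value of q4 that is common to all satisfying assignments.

Suppose q4 = 0.
(q6) alone gives q6 = 1.
(q3') alone gives q3 = 0.
(q1') alone gives q1 = 0.
That conflicts with the unit clause (q1).
So every satisfying assignment has q4 = True.

True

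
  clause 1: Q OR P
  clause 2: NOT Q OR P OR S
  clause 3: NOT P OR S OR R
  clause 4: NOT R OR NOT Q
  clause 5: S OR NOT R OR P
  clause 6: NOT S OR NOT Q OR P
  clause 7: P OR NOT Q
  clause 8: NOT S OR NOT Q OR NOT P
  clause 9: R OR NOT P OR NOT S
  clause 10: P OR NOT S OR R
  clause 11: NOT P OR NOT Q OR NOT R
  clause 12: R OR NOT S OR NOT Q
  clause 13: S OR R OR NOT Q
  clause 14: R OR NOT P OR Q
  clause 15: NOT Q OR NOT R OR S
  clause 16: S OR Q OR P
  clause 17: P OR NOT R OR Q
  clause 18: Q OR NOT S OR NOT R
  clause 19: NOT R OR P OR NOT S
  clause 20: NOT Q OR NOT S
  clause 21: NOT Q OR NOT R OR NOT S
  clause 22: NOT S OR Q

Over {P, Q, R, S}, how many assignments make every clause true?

1

There are 2^4 = 16 truth assignments over (P, Q, R, S).
Check each against the 22 clauses (columns in the order P, Q, R, S):
  F F F F  ✗ fails (Q OR P)
  F F F T  ✗ fails (Q OR P)
  F F T F  ✗ fails (Q OR P)
  F F T T  ✗ fails (Q OR P)
  F T F F  ✗ fails (NOT Q OR P OR S)
  F T F T  ✗ fails (NOT S OR NOT Q OR P)
  F T T F  ✗ fails (NOT Q OR P OR S)
  F T T T  ✗ fails (NOT R OR NOT Q)
  T F F F  ✗ fails (NOT P OR S OR R)
  T F F T  ✗ fails (R OR NOT P OR NOT S)
  T F T F  ✓ satisfies all
  T F T T  ✗ fails (Q OR NOT S OR NOT R)
  T T F F  ✗ fails (NOT P OR S OR R)
  T T F T  ✗ fails (NOT S OR NOT Q OR NOT P)
  T T T F  ✗ fails (NOT R OR NOT Q)
  T T T T  ✗ fails (NOT R OR NOT Q)
1 of the 16 rows is a model.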